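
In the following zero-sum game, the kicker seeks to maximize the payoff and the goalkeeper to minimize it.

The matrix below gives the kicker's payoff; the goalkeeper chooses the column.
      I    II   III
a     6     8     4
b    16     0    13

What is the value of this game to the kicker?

Column I is strictly dominated by III for the goalkeeper (it gives the kicker more in every row).
The remaining 2×2 game on (a, b) × (II, III) has no saddle point. Let the kicker play a with probability p; indifference gives 8p = 4p + 13(1−p), so p = 13/17.
Similarly the goalkeeper's optimal q on II is 9/17, and the value is 8·(9/17) + (4)·(8/17) = 104/17.

104/17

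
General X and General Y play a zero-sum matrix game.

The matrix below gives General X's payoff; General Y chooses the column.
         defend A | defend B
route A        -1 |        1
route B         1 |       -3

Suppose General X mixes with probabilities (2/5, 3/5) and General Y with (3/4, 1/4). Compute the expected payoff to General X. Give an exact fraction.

-1/5

Against (3/4, 1/4), each row's expected payoff is route A: -1/2; route B: 0.
Taking the (2/5, 3/5)-weighted average: (2/5)·(-1/2) + (3/5)·(0) = -1/5.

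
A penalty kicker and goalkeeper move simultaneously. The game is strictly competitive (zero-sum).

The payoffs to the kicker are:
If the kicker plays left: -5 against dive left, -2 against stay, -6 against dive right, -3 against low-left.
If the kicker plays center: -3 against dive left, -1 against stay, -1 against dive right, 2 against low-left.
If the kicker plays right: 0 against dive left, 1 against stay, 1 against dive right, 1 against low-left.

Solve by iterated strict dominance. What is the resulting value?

0

Column low-left is strictly dominated by dive left for the goalkeeper (-5<-3, -3<2, 0<1); eliminate low-left.
Row left is strictly dominated by row center (-3>-5, -1>-2, -1>-6); eliminate left.
Column dive right is strictly dominated by dive left for the goalkeeper (-3<-1, 0<1); eliminate dive right.
Row center is strictly dominated by row right (0>-3, 1>-1); eliminate center.
Column stay is strictly dominated by dive left for the goalkeeper (0<1); eliminate stay.
Only (right, dive left) remains, with payoff 0.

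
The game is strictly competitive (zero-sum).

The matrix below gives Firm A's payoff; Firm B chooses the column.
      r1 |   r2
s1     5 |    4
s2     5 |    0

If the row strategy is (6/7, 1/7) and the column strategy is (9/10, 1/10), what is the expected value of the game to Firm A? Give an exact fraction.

339/70

Against (9/10, 1/10), each row's expected payoff is s1: 49/10; s2: 9/2.
Taking the (6/7, 1/7)-weighted average: (6/7)·(49/10) + (1/7)·(9/2) = 339/70.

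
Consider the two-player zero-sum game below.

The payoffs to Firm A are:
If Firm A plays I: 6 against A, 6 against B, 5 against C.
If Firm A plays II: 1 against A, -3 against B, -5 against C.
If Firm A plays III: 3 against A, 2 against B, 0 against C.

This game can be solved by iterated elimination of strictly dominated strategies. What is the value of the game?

Column B is strictly dominated by C for Firm B (5<6, -5<-3, 0<2); eliminate B.
Row III is strictly dominated by row I (6>3, 5>0); eliminate III.
Column A is strictly dominated by C for Firm B (5<6, -5<1); eliminate A.
Row II is strictly dominated by row I (5>-5); eliminate II.
Only (I, C) remains, with payoff 5.

5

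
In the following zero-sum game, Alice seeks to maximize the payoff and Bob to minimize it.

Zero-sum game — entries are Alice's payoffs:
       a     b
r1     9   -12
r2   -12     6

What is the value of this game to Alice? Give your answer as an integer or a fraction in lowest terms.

-30/13

Row minima are -12 and -12, so Alice's maximin is -12; column maxima are 9 and 6, so Bob's minimax is 6. These differ, so the equilibrium is in mixed strategies.
Let Alice play r1 with probability p. Bob is indifferent when 9p − 12(1−p) = −12p + 6(1−p), giving p = 6/13.
Let Bob play a with probability q. Alice is indifferent when 9q − 12(1−q) = −12q + 6(1−q), giving q = 6/13.
The value is 9·(6/13) + (-12)·(7/13) = -30/13.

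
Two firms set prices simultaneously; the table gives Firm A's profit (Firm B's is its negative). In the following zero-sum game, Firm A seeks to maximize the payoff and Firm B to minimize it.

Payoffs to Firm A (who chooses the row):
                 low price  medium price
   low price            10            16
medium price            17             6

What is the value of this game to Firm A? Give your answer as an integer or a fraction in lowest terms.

212/17

Row minima are 10 and 6, so Firm A's maximin is 10; column maxima are 17 and 16, so Firm B's minimax is 16. These differ, so the equilibrium is in mixed strategies.
Let Firm A play low price with probability p. Firm B is indifferent when 10p + 17(1−p) = 16p + 6(1−p), giving p = 11/17.
Let Firm B play low price with probability q. Firm A is indifferent when 10q + 16(1−q) = 17q + 6(1−q), giving q = 10/17.
The value is 10·(10/17) + (16)·(7/17) = 212/17.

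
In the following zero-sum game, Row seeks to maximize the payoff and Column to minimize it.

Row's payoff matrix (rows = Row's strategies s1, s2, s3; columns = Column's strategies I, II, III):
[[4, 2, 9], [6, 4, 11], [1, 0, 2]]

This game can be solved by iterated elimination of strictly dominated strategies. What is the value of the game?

4

Column I is strictly dominated by II for Column (2<4, 4<6, 0<1); eliminate I.
Row s3 is strictly dominated by row s1 (2>0, 9>2); eliminate s3.
Row s1 is strictly dominated by row s2 (4>2, 11>9); eliminate s1.
Column III is strictly dominated by II for Column (4<11); eliminate III.
Only (s2, II) remains, with payoff 4.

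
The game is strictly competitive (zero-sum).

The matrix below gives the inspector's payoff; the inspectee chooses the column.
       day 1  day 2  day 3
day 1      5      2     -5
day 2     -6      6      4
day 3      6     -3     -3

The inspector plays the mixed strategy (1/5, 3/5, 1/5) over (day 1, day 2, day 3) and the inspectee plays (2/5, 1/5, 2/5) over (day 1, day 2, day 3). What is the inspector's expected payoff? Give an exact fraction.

11/25

Against (2/5, 1/5, 2/5), each row's expected payoff is day 1: 2/5; day 2: 2/5; day 3: 3/5.
Taking the (1/5, 3/5, 1/5)-weighted average: (1/5)·(2/5) + (3/5)·(2/5) + (1/5)·(3/5) = 11/25.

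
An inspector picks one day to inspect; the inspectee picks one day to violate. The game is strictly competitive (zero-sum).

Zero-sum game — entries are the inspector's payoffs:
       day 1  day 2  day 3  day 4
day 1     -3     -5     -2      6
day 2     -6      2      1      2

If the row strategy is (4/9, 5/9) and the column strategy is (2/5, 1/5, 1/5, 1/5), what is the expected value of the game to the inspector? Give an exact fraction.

Against (2/5, 1/5, 1/5, 1/5), each row's expected payoff is day 1: -7/5; day 2: -7/5.
Taking the (4/9, 5/9)-weighted average: (4/9)·(-7/5) + (5/9)·(-7/5) = -7/5.

-7/5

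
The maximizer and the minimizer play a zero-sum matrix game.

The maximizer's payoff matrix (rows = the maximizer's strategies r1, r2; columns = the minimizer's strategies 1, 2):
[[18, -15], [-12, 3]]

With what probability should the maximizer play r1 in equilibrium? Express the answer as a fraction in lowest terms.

Row minima are -15 and -12, so the maximizer's maximin is -12; column maxima are 18 and 3, so the minimizer's minimax is 3. These differ, so the equilibrium is in mixed strategies.
Let the maximizer play r1 with probability p. The minimizer is indifferent when 18p − 12(1−p) = −15p + 3(1−p), giving p = 5/16.

5/16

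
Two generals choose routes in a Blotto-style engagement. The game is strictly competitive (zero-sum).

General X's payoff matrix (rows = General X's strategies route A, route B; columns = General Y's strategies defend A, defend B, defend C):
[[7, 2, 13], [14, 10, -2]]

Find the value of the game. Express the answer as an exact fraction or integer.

134/23

Column defend A is strictly dominated by defend B for General Y (it gives General X more in every row).
The remaining 2×2 game on (route A, route B) × (defend B, defend C) has no saddle point. Let General X play route A with probability p; indifference gives 2p + 10(1−p) = 13p − 2(1−p), so p = 12/23.
Similarly General Y's optimal q on defend B is 15/23, and the value is 2·(15/23) + (13)·(8/23) = 134/23.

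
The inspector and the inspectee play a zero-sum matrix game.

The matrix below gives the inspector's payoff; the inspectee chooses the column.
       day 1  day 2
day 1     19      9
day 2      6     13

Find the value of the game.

Row minima are 9 and 6, so the inspector's maximin is 9; column maxima are 19 and 13, so the inspectee's minimax is 13. These differ, so the equilibrium is in mixed strategies.
Let the inspector play day 1 with probability p. The inspectee is indifferent when 19p + 6(1−p) = 9p + 13(1−p), giving p = 7/17.
Let the inspectee play day 1 with probability q. The inspector is indifferent when 19q + 9(1−q) = 6q + 13(1−q), giving q = 4/17.
The value is 19·(4/17) + (9)·(13/17) = 193/17.

193/17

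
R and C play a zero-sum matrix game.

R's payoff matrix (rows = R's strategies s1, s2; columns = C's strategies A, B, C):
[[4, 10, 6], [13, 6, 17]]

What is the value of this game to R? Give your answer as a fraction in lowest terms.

Column C is strictly dominated by A for C (it gives R more in every row).
The remaining 2×2 game on (s1, s2) × (A, B) has no saddle point. Let R play s1 with probability p; indifference gives 4p + 13(1−p) = 10p + 6(1−p), so p = 7/13.
Similarly C's optimal q on A is 4/13, and the value is 4·(4/13) + (10)·(9/13) = 106/13.

106/13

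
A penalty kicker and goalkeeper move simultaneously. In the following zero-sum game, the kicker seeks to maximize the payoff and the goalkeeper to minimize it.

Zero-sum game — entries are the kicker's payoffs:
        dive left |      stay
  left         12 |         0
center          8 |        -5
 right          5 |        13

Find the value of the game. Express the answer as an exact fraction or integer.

39/5

Row center is strictly dominated by row left, so the kicker never plays it.
The remaining 2×2 game on (left, right) × (dive left, stay) has no saddle point. Let the kicker play left with probability p; indifference gives 12p + 5(1−p) = 13(1−p), so p = 2/5.
Similarly the goalkeeper's optimal q on dive left is 13/20, and the value is 12·(13/20) + (0)·(7/20) = 39/5.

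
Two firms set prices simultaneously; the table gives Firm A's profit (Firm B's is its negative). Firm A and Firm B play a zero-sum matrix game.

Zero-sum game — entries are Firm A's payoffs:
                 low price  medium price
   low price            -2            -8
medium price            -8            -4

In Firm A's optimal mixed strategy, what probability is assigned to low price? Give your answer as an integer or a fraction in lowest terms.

Row minima are -8 and -8, so Firm A's maximin is -8; column maxima are -2 and -4, so Firm B's minimax is -4. These differ, so the equilibrium is in mixed strategies.
Let Firm A play low price with probability p. Firm B is indifferent when −2p − 8(1−p) = −8p − 4(1−p), giving p = 2/5.

2/5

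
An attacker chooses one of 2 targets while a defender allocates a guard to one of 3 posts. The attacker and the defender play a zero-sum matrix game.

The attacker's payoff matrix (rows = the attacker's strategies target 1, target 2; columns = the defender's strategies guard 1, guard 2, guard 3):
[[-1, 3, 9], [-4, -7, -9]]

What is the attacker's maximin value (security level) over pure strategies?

The worst-case payoff for each row is target 1: -1, target 2: -9.
The best of these is -1.

-1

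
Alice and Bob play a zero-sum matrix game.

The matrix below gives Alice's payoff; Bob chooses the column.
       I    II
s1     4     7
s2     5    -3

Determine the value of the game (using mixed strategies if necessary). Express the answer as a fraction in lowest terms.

47/11

Row minima are 4 and -3, so Alice's maximin is 4; column maxima are 5 and 7, so Bob's minimax is 5. These differ, so the equilibrium is in mixed strategies.
Let Alice play s1 with probability p. Bob is indifferent when 4p + 5(1−p) = 7p − 3(1−p), giving p = 8/11.
Let Bob play I with probability q. Alice is indifferent when 4q + 7(1−q) = 5q − 3(1−q), giving q = 10/11.
The value is 4·(10/11) + (7)·(1/11) = 47/11.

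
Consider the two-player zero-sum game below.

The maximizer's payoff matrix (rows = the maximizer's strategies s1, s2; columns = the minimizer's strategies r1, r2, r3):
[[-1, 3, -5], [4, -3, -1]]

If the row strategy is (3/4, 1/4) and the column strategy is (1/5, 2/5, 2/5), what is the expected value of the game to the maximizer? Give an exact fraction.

Against (1/5, 2/5, 2/5), each row's expected payoff is s1: -1; s2: -4/5.
Taking the (3/4, 1/4)-weighted average: (3/4)·(-1) + (1/4)·(-4/5) = -19/20.

-19/20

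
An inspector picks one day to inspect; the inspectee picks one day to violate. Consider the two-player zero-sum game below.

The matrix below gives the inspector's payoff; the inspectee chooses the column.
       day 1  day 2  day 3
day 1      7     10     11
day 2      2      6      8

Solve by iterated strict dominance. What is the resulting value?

7

Row day 2 is strictly dominated by row day 1 (7>2, 10>6, 11>8); eliminate day 2.
Column day 2 is strictly dominated by day 1 for the inspectee (7<10); eliminate day 2.
Column day 3 is strictly dominated by day 1 for the inspectee (7<11); eliminate day 3.
Only (day 1, day 1) remains, with payoff 7.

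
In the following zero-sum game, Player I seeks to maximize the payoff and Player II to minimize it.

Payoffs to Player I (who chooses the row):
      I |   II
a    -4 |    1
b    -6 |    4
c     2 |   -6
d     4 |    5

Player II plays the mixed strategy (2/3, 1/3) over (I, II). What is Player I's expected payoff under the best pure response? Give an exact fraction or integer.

13/3

a: (-4)·(2/3) + (1)·(1/3) = -7/3.
b: (-6)·(2/3) + (4)·(1/3) = -8/3.
c: (2)·(2/3) + (-6)·(1/3) = -2/3.
d: (4)·(2/3) + (5)·(1/3) = 13/3.
The best pure response is d with expected payoff 13/3.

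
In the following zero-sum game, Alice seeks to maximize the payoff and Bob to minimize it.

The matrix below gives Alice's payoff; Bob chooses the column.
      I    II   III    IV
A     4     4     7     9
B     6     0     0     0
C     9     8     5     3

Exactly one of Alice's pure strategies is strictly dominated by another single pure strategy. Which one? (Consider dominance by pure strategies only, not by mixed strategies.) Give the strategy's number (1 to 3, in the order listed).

Compare B with C: 9 > 6, 8 > 0, 5 > 0, 3 > 0.
So C strictly dominates B for Alice; B is strictly dominated.

2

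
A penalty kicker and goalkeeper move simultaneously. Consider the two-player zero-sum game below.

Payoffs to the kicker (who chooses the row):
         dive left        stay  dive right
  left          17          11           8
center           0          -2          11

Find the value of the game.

137/16

Column dive left is strictly dominated by stay for the goalkeeper (it gives the kicker more in every row).
The remaining 2×2 game on (left, center) × (stay, dive right) has no saddle point. Let the kicker play left with probability p; indifference gives 11p − 2(1−p) = 8p + 11(1−p), so p = 13/16.
Similarly the goalkeeper's optimal q on stay is 3/16, and the value is 11·(3/16) + (8)·(13/16) = 137/16.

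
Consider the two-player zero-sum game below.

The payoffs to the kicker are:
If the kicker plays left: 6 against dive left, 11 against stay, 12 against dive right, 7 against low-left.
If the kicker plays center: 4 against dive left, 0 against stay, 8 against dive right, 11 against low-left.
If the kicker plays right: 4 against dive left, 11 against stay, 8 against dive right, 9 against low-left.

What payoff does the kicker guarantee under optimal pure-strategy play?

6

Row minima: 6, 0, 4 → the kicker's maximin is 6.
Column maxima: 6, 11, 12, 11 → the goalkeeper's minimax is 6.
They coincide at (left, dive left), so the value is 6.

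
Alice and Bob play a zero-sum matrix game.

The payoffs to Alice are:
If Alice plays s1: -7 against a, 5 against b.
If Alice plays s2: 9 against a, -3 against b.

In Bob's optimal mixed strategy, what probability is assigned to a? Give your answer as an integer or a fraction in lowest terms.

Row minima are -7 and -3, so Alice's maximin is -3; column maxima are 9 and 5, so Bob's minimax is 5. These differ, so the equilibrium is in mixed strategies.
Let Bob play a with probability q. Alice is indifferent when −7q + 5(1−q) = 9q − 3(1−q), giving q = 1/3.

1/3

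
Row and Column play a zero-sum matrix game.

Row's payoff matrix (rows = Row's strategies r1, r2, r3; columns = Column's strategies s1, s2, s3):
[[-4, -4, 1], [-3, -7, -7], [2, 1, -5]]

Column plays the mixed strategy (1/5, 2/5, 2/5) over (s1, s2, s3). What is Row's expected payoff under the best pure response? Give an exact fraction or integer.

-6/5

r1: (-4)·(1/5) + (-4)·(2/5) + (1)·(2/5) = -2.
r2: (-3)·(1/5) + (-7)·(2/5) + (-7)·(2/5) = -31/5.
r3: (2)·(1/5) + (1)·(2/5) + (-5)·(2/5) = -6/5.
The best pure response is r3 with expected payoff -6/5.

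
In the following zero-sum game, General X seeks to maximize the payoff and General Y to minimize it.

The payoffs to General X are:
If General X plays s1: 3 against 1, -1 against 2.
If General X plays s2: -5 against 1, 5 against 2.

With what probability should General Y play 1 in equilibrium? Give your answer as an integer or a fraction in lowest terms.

Row minima are -1 and -5, so General X's maximin is -1; column maxima are 3 and 5, so General Y's minimax is 3. These differ, so the equilibrium is in mixed strategies.
Let General Y play 1 with probability q. General X is indifferent when 3q − (1−q) = −5q + 5(1−q), giving q = 3/7.

3/7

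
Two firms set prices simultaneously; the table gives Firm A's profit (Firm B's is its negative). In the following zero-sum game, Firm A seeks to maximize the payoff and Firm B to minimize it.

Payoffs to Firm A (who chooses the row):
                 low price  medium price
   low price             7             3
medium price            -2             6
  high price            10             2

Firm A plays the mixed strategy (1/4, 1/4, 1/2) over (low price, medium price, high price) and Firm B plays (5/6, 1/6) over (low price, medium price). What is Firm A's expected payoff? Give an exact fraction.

Against (5/6, 1/6), each row's expected payoff is low price: 19/3; medium price: -2/3; high price: 26/3.
Taking the (1/4, 1/4, 1/2)-weighted average: (1/4)·(19/3) + (1/4)·(-2/3) + (1/2)·(26/3) = 23/4.

23/4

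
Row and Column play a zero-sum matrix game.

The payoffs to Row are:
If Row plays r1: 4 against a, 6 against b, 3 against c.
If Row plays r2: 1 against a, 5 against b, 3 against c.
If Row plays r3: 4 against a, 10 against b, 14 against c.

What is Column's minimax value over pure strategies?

4

The worst case (largest entry) in each column is a: 4, b: 10, c: 14.
The best (smallest) of these is 4.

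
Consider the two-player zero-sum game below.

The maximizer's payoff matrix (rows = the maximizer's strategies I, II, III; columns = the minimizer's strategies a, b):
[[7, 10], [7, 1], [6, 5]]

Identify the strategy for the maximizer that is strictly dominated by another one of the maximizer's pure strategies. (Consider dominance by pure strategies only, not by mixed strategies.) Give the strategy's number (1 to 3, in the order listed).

3

Compare III with I: 7 > 6, 10 > 5.
So I strictly dominates III for the maximizer; III is strictly dominated.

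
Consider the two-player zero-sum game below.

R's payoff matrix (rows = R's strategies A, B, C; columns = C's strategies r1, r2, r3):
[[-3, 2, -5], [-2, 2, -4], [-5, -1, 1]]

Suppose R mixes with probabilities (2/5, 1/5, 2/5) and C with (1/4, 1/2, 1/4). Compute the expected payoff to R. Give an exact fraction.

Against (1/4, 1/2, 1/4), each row's expected payoff is A: -1; B: -1/2; C: -3/2.
Taking the (2/5, 1/5, 2/5)-weighted average: (2/5)·(-1) + (1/5)·(-1/2) + (2/5)·(-3/2) = -11/10.

-11/10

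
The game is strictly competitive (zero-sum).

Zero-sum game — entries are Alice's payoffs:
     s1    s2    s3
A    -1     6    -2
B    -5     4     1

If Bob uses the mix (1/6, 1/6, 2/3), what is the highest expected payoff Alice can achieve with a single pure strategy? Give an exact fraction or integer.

1/2

A: (-1)·(1/6) + (6)·(1/6) + (-2)·(2/3) = -1/2.
B: (-5)·(1/6) + (4)·(1/6) + (1)·(2/3) = 1/2.
The best pure response is B with expected payoff 1/2.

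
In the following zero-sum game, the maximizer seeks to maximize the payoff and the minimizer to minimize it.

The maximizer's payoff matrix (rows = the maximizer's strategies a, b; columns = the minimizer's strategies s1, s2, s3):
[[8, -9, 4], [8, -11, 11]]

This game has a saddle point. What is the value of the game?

Row minima: -9, -11 → the maximizer's maximin is -9.
Column maxima: 8, -9, 11 → the minimizer's minimax is -9.
They coincide at (a, s2), so the value is -9.

-9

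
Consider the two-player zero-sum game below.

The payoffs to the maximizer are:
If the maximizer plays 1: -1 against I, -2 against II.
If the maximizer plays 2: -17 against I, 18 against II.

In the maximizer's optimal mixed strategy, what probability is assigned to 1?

Row minima are -2 and -17, so the maximizer's maximin is -2; column maxima are -1 and 18, so the minimizer's minimax is -1. These differ, so the equilibrium is in mixed strategies.
Let the maximizer play 1 with probability p. The minimizer is indifferent when −p − 17(1−p) = −2p + 18(1−p), giving p = 35/36.

35/36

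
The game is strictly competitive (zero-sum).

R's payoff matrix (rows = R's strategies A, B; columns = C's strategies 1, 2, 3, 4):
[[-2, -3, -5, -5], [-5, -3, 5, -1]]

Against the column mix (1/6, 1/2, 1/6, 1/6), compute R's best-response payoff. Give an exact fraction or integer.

-5/3

A: (-2)·(1/6) + (-3)·(1/2) + (-5)·(1/6) + (-5)·(1/6) = -7/2.
B: (-5)·(1/6) + (-3)·(1/2) + (5)·(1/6) + (-1)·(1/6) = -5/3.
The best pure response is B with expected payoff -5/3.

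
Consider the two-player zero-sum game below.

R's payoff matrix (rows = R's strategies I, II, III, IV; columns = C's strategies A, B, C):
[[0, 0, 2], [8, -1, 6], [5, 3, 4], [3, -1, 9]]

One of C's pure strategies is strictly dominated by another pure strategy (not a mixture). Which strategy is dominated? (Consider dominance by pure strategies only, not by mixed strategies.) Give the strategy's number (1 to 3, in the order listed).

3

C prefers columns that give R less. Compare C with B: 0 < 2, -1 < 6, 3 < 4, -1 < 9.
So B strictly dominates C for C; C is strictly dominated.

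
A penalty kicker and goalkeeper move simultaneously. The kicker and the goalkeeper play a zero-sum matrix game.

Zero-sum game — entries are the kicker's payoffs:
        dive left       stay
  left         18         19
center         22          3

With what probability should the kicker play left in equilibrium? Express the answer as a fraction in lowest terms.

Row minima are 18 and 3, so the kicker's maximin is 18; column maxima are 22 and 19, so the goalkeeper's minimax is 19. These differ, so the equilibrium is in mixed strategies.
Let the kicker play left with probability p. The goalkeeper is indifferent when 18p + 22(1−p) = 19p + 3(1−p), giving p = 19/20.

19/20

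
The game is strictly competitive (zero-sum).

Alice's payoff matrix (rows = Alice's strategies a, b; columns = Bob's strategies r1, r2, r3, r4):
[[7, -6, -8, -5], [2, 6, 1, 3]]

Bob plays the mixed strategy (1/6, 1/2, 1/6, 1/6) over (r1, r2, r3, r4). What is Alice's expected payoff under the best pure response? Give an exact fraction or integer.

4

a: (7)·(1/6) + (-6)·(1/2) + (-8)·(1/6) + (-5)·(1/6) = -4.
b: (2)·(1/6) + (6)·(1/2) + (1)·(1/6) + (3)·(1/6) = 4.
The best pure response is b with expected payoff 4.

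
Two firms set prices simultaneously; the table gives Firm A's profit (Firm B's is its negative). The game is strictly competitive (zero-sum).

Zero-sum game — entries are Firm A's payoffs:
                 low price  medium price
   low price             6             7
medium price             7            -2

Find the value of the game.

61/10

Row minima are 6 and -2, so Firm A's maximin is 6; column maxima are 7 and 7, so Firm B's minimax is 7. These differ, so the equilibrium is in mixed strategies.
Let Firm A play low price with probability p. Firm B is indifferent when 6p + 7(1−p) = 7p − 2(1−p), giving p = 9/10.
Let Firm B play low price with probability q. Firm A is indifferent when 6q + 7(1−q) = 7q − 2(1−q), giving q = 9/10.
The value is 6·(9/10) + (7)·(1/10) = 61/10.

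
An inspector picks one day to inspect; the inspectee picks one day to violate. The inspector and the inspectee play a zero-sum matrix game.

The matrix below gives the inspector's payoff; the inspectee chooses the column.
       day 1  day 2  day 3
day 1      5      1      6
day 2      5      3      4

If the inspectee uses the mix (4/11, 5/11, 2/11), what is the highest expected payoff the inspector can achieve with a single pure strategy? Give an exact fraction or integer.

43/11

day 1: (5)·(4/11) + (1)·(5/11) + (6)·(2/11) = 37/11.
day 2: (5)·(4/11) + (3)·(5/11) + (4)·(2/11) = 43/11.
The best pure response is day 2 with expected payoff 43/11.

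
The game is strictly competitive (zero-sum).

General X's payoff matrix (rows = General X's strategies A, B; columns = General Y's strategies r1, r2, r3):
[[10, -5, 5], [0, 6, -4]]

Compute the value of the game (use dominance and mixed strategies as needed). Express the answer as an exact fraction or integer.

Column r1 is strictly dominated by r3 for General Y (it gives General X more in every row).
The remaining 2×2 game on (A, B) × (r2, r3) has no saddle point. Let General X play A with probability p; indifference gives −5p + 6(1−p) = 5p − 4(1−p), so p = 1/2.
Similarly General Y's optimal q on r2 is 9/20, and the value is -5·(9/20) + (5)·(11/20) = 1/2.

1/2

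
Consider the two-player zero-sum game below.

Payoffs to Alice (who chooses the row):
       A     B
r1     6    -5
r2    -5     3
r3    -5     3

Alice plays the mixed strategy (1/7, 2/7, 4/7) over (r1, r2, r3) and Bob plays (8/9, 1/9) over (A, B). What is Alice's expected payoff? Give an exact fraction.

-179/63

Against (8/9, 1/9), each row's expected payoff is r1: 43/9; r2: -37/9; r3: -37/9.
Taking the (1/7, 2/7, 4/7)-weighted average: (1/7)·(43/9) + (2/7)·(-37/9) + (4/7)·(-37/9) = -179/63.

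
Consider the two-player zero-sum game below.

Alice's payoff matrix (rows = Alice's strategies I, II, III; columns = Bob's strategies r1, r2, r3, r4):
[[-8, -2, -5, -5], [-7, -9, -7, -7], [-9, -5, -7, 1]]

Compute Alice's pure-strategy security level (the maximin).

-8

The worst-case payoff for each row is I: -8, II: -9, III: -9.
The best of these is -8.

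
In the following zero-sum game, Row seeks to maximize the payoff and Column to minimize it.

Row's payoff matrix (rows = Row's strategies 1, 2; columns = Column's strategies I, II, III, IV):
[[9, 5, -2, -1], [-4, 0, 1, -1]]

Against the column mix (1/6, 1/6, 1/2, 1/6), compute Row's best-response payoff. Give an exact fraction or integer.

1: (9)·(1/6) + (5)·(1/6) + (-2)·(1/2) + (-1)·(1/6) = 7/6.
2: (-4)·(1/6) + (0)·(1/6) + (1)·(1/2) + (-1)·(1/6) = -1/3.
The best pure response is 1 with expected payoff 7/6.

7/6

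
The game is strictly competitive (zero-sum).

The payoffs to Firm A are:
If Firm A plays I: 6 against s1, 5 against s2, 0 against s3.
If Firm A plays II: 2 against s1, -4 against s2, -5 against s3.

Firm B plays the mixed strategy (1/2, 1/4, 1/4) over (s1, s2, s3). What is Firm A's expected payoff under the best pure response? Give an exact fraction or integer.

I: (6)·(1/2) + (5)·(1/4) + (0)·(1/4) = 17/4.
II: (2)·(1/2) + (-4)·(1/4) + (-5)·(1/4) = -5/4.
The best pure response is I with expected payoff 17/4.

17/4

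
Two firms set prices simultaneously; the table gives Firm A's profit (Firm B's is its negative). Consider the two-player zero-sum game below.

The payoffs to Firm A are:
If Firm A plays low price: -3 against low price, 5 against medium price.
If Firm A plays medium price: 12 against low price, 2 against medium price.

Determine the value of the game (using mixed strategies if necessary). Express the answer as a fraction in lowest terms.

Row minima are -3 and 2, so Firm A's maximin is 2; column maxima are 12 and 5, so Firm B's minimax is 5. These differ, so the equilibrium is in mixed strategies.
Let Firm A play low price with probability p. Firm B is indifferent when −3p + 12(1−p) = 5p + 2(1−p), giving p = 5/9.
Let Firm B play low price with probability q. Firm A is indifferent when −3q + 5(1−q) = 12q + 2(1−q), giving q = 1/6.
The value is -3·(1/6) + (5)·(5/6) = 11/3.

11/3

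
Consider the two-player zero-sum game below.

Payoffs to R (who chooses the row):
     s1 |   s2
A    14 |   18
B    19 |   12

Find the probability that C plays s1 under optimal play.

6/11

Row minima are 14 and 12, so R's maximin is 14; column maxima are 19 and 18, so C's minimax is 18. These differ, so the equilibrium is in mixed strategies.
Let C play s1 with probability q. R is indifferent when 14q + 18(1−q) = 19q + 12(1−q), giving q = 6/11.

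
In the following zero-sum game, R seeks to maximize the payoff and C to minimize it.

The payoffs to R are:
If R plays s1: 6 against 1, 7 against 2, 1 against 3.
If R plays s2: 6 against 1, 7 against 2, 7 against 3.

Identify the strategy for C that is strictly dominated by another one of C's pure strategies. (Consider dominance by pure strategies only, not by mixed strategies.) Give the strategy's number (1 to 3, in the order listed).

2

C prefers columns that give R less. Compare 2 with 1: 6 < 7, 6 < 7.
So 1 strictly dominates 2 for C; 2 is strictly dominated.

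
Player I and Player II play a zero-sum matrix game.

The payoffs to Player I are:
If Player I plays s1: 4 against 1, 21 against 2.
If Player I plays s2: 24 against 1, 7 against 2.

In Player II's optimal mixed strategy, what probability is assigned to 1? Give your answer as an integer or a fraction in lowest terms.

Row minima are 4 and 7, so Player I's maximin is 7; column maxima are 24 and 21, so Player II's minimax is 21. These differ, so the equilibrium is in mixed strategies.
Let Player II play 1 with probability q. Player I is indifferent when 4q + 21(1−q) = 24q + 7(1−q), giving q = 7/17.

7/17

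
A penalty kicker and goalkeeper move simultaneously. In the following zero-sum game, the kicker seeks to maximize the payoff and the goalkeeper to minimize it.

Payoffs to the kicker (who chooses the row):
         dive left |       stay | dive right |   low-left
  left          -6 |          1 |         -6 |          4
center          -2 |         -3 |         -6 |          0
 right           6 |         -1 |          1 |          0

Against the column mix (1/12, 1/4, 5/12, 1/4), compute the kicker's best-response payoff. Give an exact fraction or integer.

2/3

left: (-6)·(1/12) + (1)·(1/4) + (-6)·(5/12) + (4)·(1/4) = -7/4.
center: (-2)·(1/12) + (-3)·(1/4) + (-6)·(5/12) + (0)·(1/4) = -41/12.
right: (6)·(1/12) + (-1)·(1/4) + (1)·(5/12) + (0)·(1/4) = 2/3.
The best pure response is right with expected payoff 2/3.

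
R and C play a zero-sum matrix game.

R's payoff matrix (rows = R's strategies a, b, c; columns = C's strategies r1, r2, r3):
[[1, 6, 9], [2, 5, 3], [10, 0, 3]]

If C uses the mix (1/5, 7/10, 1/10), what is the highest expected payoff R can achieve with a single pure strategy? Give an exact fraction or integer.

a: (1)·(1/5) + (6)·(7/10) + (9)·(1/10) = 53/10.
b: (2)·(1/5) + (5)·(7/10) + (3)·(1/10) = 21/5.
c: (10)·(1/5) + (0)·(7/10) + (3)·(1/10) = 23/10.
The best pure response is a with expected payoff 53/10.

53/10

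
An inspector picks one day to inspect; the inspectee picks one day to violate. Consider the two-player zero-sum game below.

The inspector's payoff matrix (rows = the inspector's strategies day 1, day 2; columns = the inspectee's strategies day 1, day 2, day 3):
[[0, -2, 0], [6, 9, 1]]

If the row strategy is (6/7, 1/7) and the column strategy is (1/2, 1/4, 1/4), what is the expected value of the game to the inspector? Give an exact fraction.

5/14

Against (1/2, 1/4, 1/4), each row's expected payoff is day 1: -1/2; day 2: 11/2.
Taking the (6/7, 1/7)-weighted average: (6/7)·(-1/2) + (1/7)·(11/2) = 5/14.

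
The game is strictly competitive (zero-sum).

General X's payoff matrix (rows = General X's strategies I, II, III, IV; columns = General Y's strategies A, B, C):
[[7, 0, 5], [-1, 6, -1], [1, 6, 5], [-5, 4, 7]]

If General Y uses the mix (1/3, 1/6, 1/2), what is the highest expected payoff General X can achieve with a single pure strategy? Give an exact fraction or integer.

29/6

I: (7)·(1/3) + (0)·(1/6) + (5)·(1/2) = 29/6.
II: (-1)·(1/3) + (6)·(1/6) + (-1)·(1/2) = 1/6.
III: (1)·(1/3) + (6)·(1/6) + (5)·(1/2) = 23/6.
IV: (-5)·(1/3) + (4)·(1/6) + (7)·(1/2) = 5/2.
The best pure response is I with expected payoff 29/6.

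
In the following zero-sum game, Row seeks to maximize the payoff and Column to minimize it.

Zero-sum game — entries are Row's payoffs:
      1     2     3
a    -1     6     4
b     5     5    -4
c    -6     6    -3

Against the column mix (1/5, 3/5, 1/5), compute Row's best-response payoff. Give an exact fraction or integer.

21/5

a: (-1)·(1/5) + (6)·(3/5) + (4)·(1/5) = 21/5.
b: (5)·(1/5) + (5)·(3/5) + (-4)·(1/5) = 16/5.
c: (-6)·(1/5) + (6)·(3/5) + (-3)·(1/5) = 9/5.
The best pure response is a with expected payoff 21/5.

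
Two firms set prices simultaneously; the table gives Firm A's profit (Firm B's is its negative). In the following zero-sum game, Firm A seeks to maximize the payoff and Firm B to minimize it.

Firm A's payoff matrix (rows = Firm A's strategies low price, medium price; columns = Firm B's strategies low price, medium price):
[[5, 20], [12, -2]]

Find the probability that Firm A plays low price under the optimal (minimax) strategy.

14/29

Row minima are 5 and -2, so Firm A's maximin is 5; column maxima are 12 and 20, so Firm B's minimax is 12. These differ, so the equilibrium is in mixed strategies.
Let Firm A play low price with probability p. Firm B is indifferent when 5p + 12(1−p) = 20p − 2(1−p), giving p = 14/29.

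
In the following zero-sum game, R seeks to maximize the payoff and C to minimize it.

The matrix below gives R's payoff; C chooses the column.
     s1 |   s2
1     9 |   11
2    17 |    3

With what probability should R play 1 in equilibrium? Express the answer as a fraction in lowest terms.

7/8

Row minima are 9 and 3, so R's maximin is 9; column maxima are 17 and 11, so C's minimax is 11. These differ, so the equilibrium is in mixed strategies.
Let R play 1 with probability p. C is indifferent when 9p + 17(1−p) = 11p + 3(1−p), giving p = 7/8.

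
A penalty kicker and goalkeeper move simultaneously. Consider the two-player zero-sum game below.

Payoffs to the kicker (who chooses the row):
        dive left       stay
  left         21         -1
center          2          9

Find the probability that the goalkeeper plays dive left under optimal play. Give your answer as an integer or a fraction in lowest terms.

10/29

Row minima are -1 and 2, so the kicker's maximin is 2; column maxima are 21 and 9, so the goalkeeper's minimax is 9. These differ, so the equilibrium is in mixed strategies.
Let the goalkeeper play dive left with probability q. The kicker is indifferent when 21q − (1−q) = 2q + 9(1−q), giving q = 10/29.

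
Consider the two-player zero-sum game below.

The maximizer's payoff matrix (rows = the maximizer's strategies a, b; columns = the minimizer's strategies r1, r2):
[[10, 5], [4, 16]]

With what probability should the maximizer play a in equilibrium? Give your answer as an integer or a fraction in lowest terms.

12/17

Row minima are 5 and 4, so the maximizer's maximin is 5; column maxima are 10 and 16, so the minimizer's minimax is 10. These differ, so the equilibrium is in mixed strategies.
Let the maximizer play a with probability p. The minimizer is indifferent when 10p + 4(1−p) = 5p + 16(1−p), giving p = 12/17.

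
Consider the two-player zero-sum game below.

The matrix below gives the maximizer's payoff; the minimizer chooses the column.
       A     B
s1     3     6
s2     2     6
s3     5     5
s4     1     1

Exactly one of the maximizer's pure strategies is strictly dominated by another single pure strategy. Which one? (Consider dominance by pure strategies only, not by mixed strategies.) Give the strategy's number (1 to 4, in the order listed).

4

Compare s4 with s1: 3 > 1, 6 > 1.
So s1 strictly dominates s4 for the maximizer; s4 is strictly dominated.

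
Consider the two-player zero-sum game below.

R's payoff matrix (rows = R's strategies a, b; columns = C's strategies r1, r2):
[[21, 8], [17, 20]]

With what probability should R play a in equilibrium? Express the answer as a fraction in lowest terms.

3/16

Row minima are 8 and 17, so R's maximin is 17; column maxima are 21 and 20, so C's minimax is 20. These differ, so the equilibrium is in mixed strategies.
Let R play a with probability p. C is indifferent when 21p + 17(1−p) = 8p + 20(1−p), giving p = 3/16.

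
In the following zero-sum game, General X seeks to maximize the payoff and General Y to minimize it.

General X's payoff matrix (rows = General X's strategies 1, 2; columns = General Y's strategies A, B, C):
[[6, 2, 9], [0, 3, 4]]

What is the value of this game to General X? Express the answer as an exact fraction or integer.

Column C is strictly dominated by A for General Y (it gives General X more in every row).
The remaining 2×2 game on (1, 2) × (A, B) has no saddle point. Let General X play 1 with probability p; indifference gives 6p = 2p + 3(1−p), so p = 3/7.
Similarly General Y's optimal q on A is 1/7, and the value is 6·(1/7) + (2)·(6/7) = 18/7.

18/7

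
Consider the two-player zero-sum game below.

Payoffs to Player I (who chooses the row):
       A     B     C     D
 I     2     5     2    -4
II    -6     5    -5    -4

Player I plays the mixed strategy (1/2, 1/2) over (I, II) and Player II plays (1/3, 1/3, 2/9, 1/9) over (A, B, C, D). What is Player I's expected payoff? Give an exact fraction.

Against (1/3, 1/3, 2/9, 1/9), each row's expected payoff is I: 7/3; II: -17/9.
Taking the (1/2, 1/2)-weighted average: (1/2)·(7/3) + (1/2)·(-17/9) = 2/9.

2/9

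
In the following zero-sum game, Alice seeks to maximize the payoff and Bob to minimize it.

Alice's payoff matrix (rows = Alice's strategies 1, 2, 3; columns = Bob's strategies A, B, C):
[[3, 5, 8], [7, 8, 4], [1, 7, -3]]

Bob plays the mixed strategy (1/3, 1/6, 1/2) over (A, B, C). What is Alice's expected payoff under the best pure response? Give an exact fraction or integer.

35/6

1: (3)·(1/3) + (5)·(1/6) + (8)·(1/2) = 35/6.
2: (7)·(1/3) + (8)·(1/6) + (4)·(1/2) = 17/3.
3: (1)·(1/3) + (7)·(1/6) + (-3)·(1/2) = 0.
The best pure response is 1 with expected payoff 35/6.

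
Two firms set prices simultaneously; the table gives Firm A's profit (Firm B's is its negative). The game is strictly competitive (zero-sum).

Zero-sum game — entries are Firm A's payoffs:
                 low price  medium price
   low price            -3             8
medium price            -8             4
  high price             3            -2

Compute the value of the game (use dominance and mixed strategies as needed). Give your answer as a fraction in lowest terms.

9/8

Row medium price is strictly dominated by row low price, so Firm A never plays it.
The remaining 2×2 game on (low price, high price) × (low price, medium price) has no saddle point. Let Firm A play low price with probability p; indifference gives −3p + 3(1−p) = 8p − 2(1−p), so p = 5/16.
Similarly Firm B's optimal q on low price is 5/8, and the value is -3·(5/8) + (8)·(3/8) = 9/8.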